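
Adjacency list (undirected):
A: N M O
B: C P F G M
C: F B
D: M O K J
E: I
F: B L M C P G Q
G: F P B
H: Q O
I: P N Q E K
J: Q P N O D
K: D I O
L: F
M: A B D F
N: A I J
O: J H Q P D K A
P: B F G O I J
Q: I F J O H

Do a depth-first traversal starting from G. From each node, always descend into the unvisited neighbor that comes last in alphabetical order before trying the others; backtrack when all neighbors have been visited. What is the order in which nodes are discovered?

Visit G
G → P
P → O
O → Q
Q → J
J → N
N → I
I → K
K → D
D → M
M → F
F → L
F → C
C → B
M → A
I → E
Q → H

G -> P -> O -> Q -> J -> N -> I -> K -> D -> M -> F -> L -> C -> B -> A -> E -> H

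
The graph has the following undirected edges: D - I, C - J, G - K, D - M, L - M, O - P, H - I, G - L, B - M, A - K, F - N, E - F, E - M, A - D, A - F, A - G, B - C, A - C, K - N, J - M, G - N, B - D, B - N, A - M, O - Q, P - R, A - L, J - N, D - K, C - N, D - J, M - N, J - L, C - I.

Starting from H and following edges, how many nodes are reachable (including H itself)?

14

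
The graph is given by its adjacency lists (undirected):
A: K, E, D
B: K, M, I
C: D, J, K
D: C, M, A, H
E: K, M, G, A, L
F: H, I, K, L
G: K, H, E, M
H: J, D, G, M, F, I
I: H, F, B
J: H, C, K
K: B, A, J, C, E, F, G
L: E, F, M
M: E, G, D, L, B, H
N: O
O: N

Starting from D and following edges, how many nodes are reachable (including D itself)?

BFS from D visits: D, A, C, H, M, E, K, J, F, G, I, B, L
Reachable nodes: 13 of 15 total.

13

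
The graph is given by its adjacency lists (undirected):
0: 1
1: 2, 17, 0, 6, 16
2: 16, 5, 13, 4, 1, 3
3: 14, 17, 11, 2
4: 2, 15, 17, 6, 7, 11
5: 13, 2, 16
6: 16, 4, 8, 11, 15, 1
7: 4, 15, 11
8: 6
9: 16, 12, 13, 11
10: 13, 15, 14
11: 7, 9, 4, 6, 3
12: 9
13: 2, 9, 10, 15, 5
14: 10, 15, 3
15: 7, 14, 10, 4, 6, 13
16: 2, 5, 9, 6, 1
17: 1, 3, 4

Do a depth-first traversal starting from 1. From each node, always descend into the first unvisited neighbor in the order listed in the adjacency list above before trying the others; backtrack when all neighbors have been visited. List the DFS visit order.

Visit 1
1 → 2
2 → 16
16 → 5
5 → 13
13 → 9
9 → 12
9 → 11
11 → 7
7 → 4
4 → 15
15 → 14
14 → 10
14 → 3
3 → 17
15 → 6
6 → 8
1 → 0

1, 2, 16, 5, 13, 9, 12, 11, 7, 4, 15, 14, 10, 3, 17, 6, 8, 0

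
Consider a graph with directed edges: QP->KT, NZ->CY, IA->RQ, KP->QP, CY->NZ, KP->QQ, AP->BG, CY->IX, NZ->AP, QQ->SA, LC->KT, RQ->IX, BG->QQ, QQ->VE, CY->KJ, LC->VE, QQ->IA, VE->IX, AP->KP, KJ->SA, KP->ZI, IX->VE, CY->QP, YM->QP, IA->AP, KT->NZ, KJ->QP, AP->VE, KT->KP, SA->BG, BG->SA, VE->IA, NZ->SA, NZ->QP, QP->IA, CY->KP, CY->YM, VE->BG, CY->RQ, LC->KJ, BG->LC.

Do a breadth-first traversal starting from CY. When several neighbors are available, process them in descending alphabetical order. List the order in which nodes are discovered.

Visit CY; enqueue YM, RQ, QP, NZ, KP, KJ, IX → queue [YM, RQ, QP, NZ, KP, KJ, IX]
Visit YM → queue [RQ, QP, NZ, KP, KJ, IX]
Visit RQ → queue [QP, NZ, KP, KJ, IX]
Visit QP; enqueue KT, IA → queue [NZ, KP, KJ, IX, KT, IA]
Visit NZ; enqueue SA, AP → queue [KP, KJ, IX, KT, IA, SA, AP]
Visit KP; enqueue ZI, QQ → queue [KJ, IX, KT, IA, SA, AP, ZI, QQ]
Visit KJ → queue [IX, KT, IA, SA, AP, ZI, QQ]
Visit IX; enqueue VE → queue [KT, IA, SA, AP, ZI, QQ, VE]
Visit KT → queue [IA, SA, AP, ZI, QQ, VE]
Visit IA → queue [SA, AP, ZI, QQ, VE]
Visit SA; enqueue BG → queue [AP, ZI, QQ, VE, BG]
Visit AP → queue [ZI, QQ, VE, BG]
Visit ZI → queue [QQ, VE, BG]
Visit QQ → queue [VE, BG]
Visit VE → queue [BG]
Visit BG; enqueue LC → queue [LC]
Visit LC → queue []

CY YM RQ QP NZ KP KJ IX KT IA SA AP ZI QQ VE BG LC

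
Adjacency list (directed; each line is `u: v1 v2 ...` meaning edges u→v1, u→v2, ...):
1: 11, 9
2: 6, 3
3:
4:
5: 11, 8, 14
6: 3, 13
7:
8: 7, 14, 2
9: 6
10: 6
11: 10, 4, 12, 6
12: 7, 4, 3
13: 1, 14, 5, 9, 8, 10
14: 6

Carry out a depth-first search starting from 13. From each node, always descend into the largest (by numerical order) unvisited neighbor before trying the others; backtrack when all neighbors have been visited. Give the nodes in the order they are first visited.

13, 14, 6, 3, 10, 9, 8, 7, 2, 5, 11, 12, 4, 1

Visit 13
13 → 14
14 → 6
6 → 3
13 → 10
13 → 9
13 → 8
8 → 7
8 → 2
13 → 5
5 → 11
11 → 12
12 → 4
13 → 1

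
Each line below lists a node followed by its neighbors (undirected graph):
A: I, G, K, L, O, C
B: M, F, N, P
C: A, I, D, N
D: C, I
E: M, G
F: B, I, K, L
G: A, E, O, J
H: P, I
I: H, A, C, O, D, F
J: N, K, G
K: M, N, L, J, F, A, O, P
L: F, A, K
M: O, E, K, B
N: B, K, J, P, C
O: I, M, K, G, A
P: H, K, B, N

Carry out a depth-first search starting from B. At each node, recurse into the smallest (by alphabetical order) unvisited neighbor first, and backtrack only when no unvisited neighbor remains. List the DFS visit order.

Visit B
B → F
F → I
I → A
A → C
C → D
C → N
N → J
J → G
G → E
E → M
M → K
K → L
K → O
K → P
P → H

B F I A C D N J G E M K L O P H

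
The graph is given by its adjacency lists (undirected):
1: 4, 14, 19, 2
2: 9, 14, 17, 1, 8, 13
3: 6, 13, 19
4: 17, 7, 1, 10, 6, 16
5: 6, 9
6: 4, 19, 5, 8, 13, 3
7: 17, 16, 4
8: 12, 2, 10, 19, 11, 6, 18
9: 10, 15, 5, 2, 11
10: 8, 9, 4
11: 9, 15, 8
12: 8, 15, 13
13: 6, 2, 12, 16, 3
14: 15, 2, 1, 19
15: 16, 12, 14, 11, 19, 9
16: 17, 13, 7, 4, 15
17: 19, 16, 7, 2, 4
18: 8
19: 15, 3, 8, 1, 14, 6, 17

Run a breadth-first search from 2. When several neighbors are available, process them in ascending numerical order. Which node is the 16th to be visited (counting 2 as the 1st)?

Visit 2; enqueue 1, 8, 9, 13, 14, 17 → queue [1, 8, 9, 13, 14, 17]
Visit 1; enqueue 4, 19 → queue [8, 9, 13, 14, 17, 4, 19]
Visit 8; enqueue 6, 10, 11, 12, 18 → queue [9, 13, 14, 17, 4, 19, 6, 10, 11, 12, 18]
Visit 9; enqueue 5, 15 → queue [13, 14, 17, 4, 19, 6, 10, 11, 12, 18, 5, 15]
Visit 13; enqueue 3, 16 → queue [14, 17, 4, 19, 6, 10, 11, 12, 18, 5, 15, 3, 16]
Visit 14 → queue [17, 4, 19, 6, 10, 11, 12, 18, 5, 15, 3, 16]
Visit 17; enqueue 7 → queue [4, 19, 6, 10, 11, 12, 18, 5, 15, 3, 16, 7]
Visit 4 → queue [19, 6, 10, 11, 12, 18, 5, 15, 3, 16, 7]
Visit 19 → queue [6, 10, 11, 12, 18, 5, 15, 3, 16, 7]
Visit 6 → queue [10, 11, 12, 18, 5, 15, 3, 16, 7]
Visit 10 → queue [11, 12, 18, 5, 15, 3, 16, 7]
Visit 11 → queue [12, 18, 5, 15, 3, 16, 7]
Visit 12 → queue [18, 5, 15, 3, 16, 7]
Visit 18 → queue [5, 15, 3, 16, 7]
Visit 5 → queue [15, 3, 16, 7]
Visit 15 → queue [3, 16, 7]
Visit 3 → queue [16, 7]
Visit 16 → queue [7]
Visit 7 → queue []

Visit order: 2, 1, 8, 9, 13, 14, 17, 4, 19, 6, 10, 11, 12, 18, 5, 15, 3, 16, 7

15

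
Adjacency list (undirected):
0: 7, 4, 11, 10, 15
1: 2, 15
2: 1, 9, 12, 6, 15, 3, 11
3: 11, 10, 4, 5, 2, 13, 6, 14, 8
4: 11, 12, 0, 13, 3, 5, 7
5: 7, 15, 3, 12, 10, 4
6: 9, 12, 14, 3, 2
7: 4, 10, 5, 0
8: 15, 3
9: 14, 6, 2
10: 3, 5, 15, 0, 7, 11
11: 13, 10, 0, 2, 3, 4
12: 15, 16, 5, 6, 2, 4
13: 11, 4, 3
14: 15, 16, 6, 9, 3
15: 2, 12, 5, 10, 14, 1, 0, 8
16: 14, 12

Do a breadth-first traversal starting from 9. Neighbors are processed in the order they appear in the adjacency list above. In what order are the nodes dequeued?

9 → 14 → 6 → 2 → 15 → 16 → 3 → 12 → 1 → 11 → 5 → 10 → 0 → 8 → 4 → 13 → 7

Visit 9; enqueue 14, 6, 2 → queue [14, 6, 2]
Visit 14; enqueue 15, 16, 3 → queue [6, 2, 15, 16, 3]
Visit 6; enqueue 12 → queue [2, 15, 16, 3, 12]
Visit 2; enqueue 1, 11 → queue [15, 16, 3, 12, 1, 11]
Visit 15; enqueue 5, 10, 0, 8 → queue [16, 3, 12, 1, 11, 5, 10, 0, 8]
Visit 16 → queue [3, 12, 1, 11, 5, 10, 0, 8]
Visit 3; enqueue 4, 13 → queue [12, 1, 11, 5, 10, 0, 8, 4, 13]
Visit 12 → queue [1, 11, 5, 10, 0, 8, 4, 13]
Visit 1 → queue [11, 5, 10, 0, 8, 4, 13]
Visit 11 → queue [5, 10, 0, 8, 4, 13]
Visit 5; enqueue 7 → queue [10, 0, 8, 4, 13, 7]
Visit 10 → queue [0, 8, 4, 13, 7]
Visit 0 → queue [8, 4, 13, 7]
Visit 8 → queue [4, 13, 7]
Visit 4 → queue [13, 7]
Visit 13 → queue [7]
Visit 7 → queue []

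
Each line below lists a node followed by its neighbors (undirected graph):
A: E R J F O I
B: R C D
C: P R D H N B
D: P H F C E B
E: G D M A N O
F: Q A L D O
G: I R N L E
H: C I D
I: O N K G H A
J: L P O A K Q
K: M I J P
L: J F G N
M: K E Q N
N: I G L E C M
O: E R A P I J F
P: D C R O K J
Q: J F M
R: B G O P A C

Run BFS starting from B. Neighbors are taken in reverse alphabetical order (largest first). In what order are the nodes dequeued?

B, R, D, C, P, O, G, A, H, F, E, N, K, J, I, L, Q, M

Visit B; enqueue R, D, C → queue [R, D, C]
Visit R; enqueue P, O, G, A → queue [D, C, P, O, G, A]
Visit D; enqueue H, F, E → queue [C, P, O, G, A, H, F, E]
Visit C; enqueue N → queue [P, O, G, A, H, F, E, N]
Visit P; enqueue K, J → queue [O, G, A, H, F, E, N, K, J]
Visit O; enqueue I → queue [G, A, H, F, E, N, K, J, I]
Visit G; enqueue L → queue [A, H, F, E, N, K, J, I, L]
Visit A → queue [H, F, E, N, K, J, I, L]
Visit H → queue [F, E, N, K, J, I, L]
Visit F; enqueue Q → queue [E, N, K, J, I, L, Q]
Visit E; enqueue M → queue [N, K, J, I, L, Q, M]
Visit N → queue [K, J, I, L, Q, M]
Visit K → queue [J, I, L, Q, M]
Visit J → queue [I, L, Q, M]
Visit I → queue [L, Q, M]
Visit L → queue [Q, M]
Visit Q → queue [M]
Visit M → queue []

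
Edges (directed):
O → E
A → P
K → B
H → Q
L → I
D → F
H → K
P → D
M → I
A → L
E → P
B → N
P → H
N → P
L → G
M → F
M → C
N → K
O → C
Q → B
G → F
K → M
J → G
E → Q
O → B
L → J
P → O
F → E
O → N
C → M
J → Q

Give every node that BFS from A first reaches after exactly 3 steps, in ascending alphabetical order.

B, C, E, F, K, N, Q

Level 0: A
Level 1: L, P
Level 2: D, G, H, I, J, O
Level 3: B, C, E, F, K, N, Q
Level 4: M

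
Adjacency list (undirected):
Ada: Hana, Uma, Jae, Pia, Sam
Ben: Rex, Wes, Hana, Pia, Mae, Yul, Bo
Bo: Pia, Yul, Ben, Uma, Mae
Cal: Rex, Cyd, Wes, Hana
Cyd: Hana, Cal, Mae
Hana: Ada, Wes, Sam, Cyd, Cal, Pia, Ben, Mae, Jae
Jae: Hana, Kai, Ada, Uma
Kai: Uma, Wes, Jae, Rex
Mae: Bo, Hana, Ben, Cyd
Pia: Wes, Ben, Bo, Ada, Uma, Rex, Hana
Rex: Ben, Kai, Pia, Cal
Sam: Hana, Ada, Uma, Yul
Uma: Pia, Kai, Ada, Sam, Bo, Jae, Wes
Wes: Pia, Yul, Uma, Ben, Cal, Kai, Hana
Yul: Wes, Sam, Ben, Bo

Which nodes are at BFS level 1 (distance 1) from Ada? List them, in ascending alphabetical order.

Level 0: Ada
Level 1: Hana, Jae, Pia, Sam, Uma
Level 2: Ben, Bo, Cal, Cyd, Kai, Mae, Rex, Wes, Yul

Hana, Jae, Pia, Sam, Uma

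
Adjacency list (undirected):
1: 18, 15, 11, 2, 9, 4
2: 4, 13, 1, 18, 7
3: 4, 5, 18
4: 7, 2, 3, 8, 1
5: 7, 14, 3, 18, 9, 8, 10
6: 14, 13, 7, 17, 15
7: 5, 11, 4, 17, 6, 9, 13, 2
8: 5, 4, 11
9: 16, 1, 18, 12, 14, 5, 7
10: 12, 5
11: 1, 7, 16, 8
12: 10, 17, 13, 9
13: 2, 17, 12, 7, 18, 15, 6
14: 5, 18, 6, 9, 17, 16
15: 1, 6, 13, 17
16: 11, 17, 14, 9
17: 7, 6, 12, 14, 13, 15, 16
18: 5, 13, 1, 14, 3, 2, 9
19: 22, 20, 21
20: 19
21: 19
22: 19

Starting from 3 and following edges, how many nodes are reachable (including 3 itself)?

BFS from 3 visits: 3, 4, 5, 18, 7, 2, 8, 1, 14, 9, 10, 13, 11, 17, 6, 15, 16, 12
Reachable nodes: 18 of 22 total.

18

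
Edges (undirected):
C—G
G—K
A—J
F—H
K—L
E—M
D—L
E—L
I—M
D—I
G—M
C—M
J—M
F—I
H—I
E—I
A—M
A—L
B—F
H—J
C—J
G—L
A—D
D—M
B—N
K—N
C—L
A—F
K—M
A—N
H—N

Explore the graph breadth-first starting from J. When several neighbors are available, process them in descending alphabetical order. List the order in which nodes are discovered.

J -> M -> H -> C -> A -> K -> I -> G -> E -> D -> N -> F -> L -> B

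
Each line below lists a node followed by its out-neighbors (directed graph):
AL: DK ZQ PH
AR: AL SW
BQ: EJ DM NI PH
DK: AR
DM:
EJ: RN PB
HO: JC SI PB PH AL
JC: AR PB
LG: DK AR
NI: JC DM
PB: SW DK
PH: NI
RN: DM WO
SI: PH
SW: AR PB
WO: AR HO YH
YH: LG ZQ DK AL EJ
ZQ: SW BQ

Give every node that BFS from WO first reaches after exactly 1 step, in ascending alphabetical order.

Level 0: WO
Level 1: AR, HO, YH
Level 2: AL, DK, EJ, JC, LG, PB, PH, SI, SW, ZQ
Level 3: BQ, NI, RN
Level 4: DM

AR, HO, YH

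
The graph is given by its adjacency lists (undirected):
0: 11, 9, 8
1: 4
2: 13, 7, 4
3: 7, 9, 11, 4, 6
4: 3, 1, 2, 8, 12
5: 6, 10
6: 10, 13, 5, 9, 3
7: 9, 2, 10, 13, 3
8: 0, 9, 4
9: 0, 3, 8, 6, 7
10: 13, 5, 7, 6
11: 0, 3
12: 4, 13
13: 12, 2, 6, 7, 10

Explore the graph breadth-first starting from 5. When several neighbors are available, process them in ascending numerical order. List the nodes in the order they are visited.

Visit 5; enqueue 6, 10 → queue [6, 10]
Visit 6; enqueue 3, 9, 13 → queue [10, 3, 9, 13]
Visit 10; enqueue 7 → queue [3, 9, 13, 7]
Visit 3; enqueue 4, 11 → queue [9, 13, 7, 4, 11]
Visit 9; enqueue 0, 8 → queue [13, 7, 4, 11, 0, 8]
Visit 13; enqueue 2, 12 → queue [7, 4, 11, 0, 8, 2, 12]
Visit 7 → queue [4, 11, 0, 8, 2, 12]
Visit 4; enqueue 1 → queue [11, 0, 8, 2, 12, 1]
Visit 11 → queue [0, 8, 2, 12, 1]
Visit 0 → queue [8, 2, 12, 1]
Visit 8 → queue [2, 12, 1]
Visit 2 → queue [12, 1]
Visit 12 → queue [1]
Visit 1 → queue []

5, 6, 10, 3, 9, 13, 7, 4, 11, 0, 8, 2, 12, 1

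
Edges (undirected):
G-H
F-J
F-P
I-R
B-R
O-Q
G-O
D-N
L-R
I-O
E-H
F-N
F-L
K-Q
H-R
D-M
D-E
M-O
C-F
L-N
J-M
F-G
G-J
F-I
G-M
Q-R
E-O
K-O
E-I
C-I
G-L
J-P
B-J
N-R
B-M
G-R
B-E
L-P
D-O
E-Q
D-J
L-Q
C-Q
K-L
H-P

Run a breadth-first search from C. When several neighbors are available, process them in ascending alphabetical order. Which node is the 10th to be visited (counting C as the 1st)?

E

Visit C; enqueue F, I, Q → queue [F, I, Q]
Visit F; enqueue G, J, L, N, P → queue [I, Q, G, J, L, N, P]
Visit I; enqueue E, O, R → queue [Q, G, J, L, N, P, E, O, R]
Visit Q; enqueue K → queue [G, J, L, N, P, E, O, R, K]
Visit G; enqueue H, M → queue [J, L, N, P, E, O, R, K, H, M]
Visit J; enqueue B, D → queue [L, N, P, E, O, R, K, H, M, B, D]
Visit L → queue [N, P, E, O, R, K, H, M, B, D]
Visit N → queue [P, E, O, R, K, H, M, B, D]
Visit P → queue [E, O, R, K, H, M, B, D]
Visit E → queue [O, R, K, H, M, B, D]
Visit O → queue [R, K, H, M, B, D]
Visit R → queue [K, H, M, B, D]
Visit K → queue [H, M, B, D]
Visit H → queue [M, B, D]
Visit M → queue [B, D]
Visit B → queue [D]
Visit D → queue []

Visit order: C, F, I, Q, G, J, L, N, P, E, O, R, K, H, M, B, D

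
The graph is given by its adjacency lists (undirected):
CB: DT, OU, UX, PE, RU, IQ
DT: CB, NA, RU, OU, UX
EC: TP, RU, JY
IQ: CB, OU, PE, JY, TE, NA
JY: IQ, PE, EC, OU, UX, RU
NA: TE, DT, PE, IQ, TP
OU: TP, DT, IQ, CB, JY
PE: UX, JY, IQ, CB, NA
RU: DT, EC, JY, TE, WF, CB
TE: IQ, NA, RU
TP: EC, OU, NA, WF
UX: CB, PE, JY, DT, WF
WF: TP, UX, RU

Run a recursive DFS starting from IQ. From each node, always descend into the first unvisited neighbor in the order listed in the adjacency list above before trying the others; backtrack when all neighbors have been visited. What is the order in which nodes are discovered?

IQ, CB, DT, NA, TE, RU, EC, TP, OU, JY, PE, UX, WF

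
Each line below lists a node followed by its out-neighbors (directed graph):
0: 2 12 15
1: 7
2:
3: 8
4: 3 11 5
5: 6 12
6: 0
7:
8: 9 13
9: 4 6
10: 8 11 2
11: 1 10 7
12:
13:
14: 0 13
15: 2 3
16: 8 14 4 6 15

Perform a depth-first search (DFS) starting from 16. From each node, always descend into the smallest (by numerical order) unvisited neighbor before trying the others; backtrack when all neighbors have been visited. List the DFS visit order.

16, 4, 3, 8, 9, 6, 0, 2, 12, 15, 13, 5, 11, 1, 7, 10, 14

Visit 16
16 → 4
4 → 3
3 → 8
8 → 9
9 → 6
6 → 0
0 → 2
0 → 12
0 → 15
8 → 13
4 → 5
4 → 11
11 → 1
1 → 7
11 → 10
16 → 14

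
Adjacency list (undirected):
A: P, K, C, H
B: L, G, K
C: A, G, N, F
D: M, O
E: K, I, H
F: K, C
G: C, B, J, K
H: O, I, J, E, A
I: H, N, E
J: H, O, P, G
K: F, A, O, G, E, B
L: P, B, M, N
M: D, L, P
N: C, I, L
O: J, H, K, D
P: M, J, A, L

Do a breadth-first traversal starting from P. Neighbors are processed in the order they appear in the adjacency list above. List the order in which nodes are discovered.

Visit P; enqueue M, J, A, L → queue [M, J, A, L]
Visit M; enqueue D → queue [J, A, L, D]
Visit J; enqueue H, O, G → queue [A, L, D, H, O, G]
Visit A; enqueue K, C → queue [L, D, H, O, G, K, C]
Visit L; enqueue B, N → queue [D, H, O, G, K, C, B, N]
Visit D → queue [H, O, G, K, C, B, N]
Visit H; enqueue I, E → queue [O, G, K, C, B, N, I, E]
Visit O → queue [G, K, C, B, N, I, E]
Visit G → queue [K, C, B, N, I, E]
Visit K; enqueue F → queue [C, B, N, I, E, F]
Visit C → queue [B, N, I, E, F]
Visit B → queue [N, I, E, F]
Visit N → queue [I, E, F]
Visit I → queue [E, F]
Visit E → queue [F]
Visit F → queue []

P, M, J, A, L, D, H, O, G, K, C, B, N, I, E, F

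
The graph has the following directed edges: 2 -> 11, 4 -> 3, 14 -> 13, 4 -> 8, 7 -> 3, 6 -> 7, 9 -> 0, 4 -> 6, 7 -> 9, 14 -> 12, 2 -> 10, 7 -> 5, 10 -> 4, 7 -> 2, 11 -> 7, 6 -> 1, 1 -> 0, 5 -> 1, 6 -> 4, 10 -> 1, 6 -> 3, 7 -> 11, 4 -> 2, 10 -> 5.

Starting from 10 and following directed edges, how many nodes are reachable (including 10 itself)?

BFS from 10 visits: 10, 5, 4, 1, 8, 6, 3, 2, 0, 7, 11, 9
Reachable nodes: 12 of 15 total.

12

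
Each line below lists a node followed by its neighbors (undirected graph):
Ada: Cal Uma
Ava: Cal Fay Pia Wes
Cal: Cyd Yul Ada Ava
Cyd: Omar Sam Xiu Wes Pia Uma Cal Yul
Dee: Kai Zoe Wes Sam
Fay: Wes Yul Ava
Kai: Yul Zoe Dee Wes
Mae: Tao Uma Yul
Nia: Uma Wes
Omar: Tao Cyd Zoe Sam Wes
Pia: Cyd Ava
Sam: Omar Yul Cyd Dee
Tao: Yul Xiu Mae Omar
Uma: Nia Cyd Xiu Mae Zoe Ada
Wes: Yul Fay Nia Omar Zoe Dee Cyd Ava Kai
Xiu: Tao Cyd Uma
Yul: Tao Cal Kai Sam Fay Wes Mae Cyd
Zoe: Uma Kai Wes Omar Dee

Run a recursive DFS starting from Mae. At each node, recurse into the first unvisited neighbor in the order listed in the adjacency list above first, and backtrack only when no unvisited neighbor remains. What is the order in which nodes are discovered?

Visit Mae
Mae → Tao
Tao → Yul
Yul → Cal
Cal → Cyd
Cyd → Omar
Omar → Zoe
Zoe → Uma
Uma → Nia
Nia → Wes
Wes → Fay
Fay → Ava
Ava → Pia
Wes → Dee
Dee → Kai
Dee → Sam
Uma → Xiu
Uma → Ada

Mae, Tao, Yul, Cal, Cyd, Omar, Zoe, Uma, Nia, Wes, Fay, Ava, Pia, Dee, Kai, Sam, Xiu, Ada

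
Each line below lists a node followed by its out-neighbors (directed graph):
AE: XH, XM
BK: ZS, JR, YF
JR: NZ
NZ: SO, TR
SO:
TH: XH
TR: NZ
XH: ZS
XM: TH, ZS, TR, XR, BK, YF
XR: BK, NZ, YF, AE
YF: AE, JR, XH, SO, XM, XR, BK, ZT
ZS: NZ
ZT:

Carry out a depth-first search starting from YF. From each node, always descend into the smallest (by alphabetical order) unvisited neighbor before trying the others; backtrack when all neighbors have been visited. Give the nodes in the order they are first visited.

Visit YF
YF → AE
AE → XH
XH → ZS
ZS → NZ
NZ → SO
NZ → TR
AE → XM
XM → BK
BK → JR
XM → TH
XM → XR
YF → ZT

YF, AE, XH, ZS, NZ, SO, TR, XM, BK, JR, TH, XR, ZT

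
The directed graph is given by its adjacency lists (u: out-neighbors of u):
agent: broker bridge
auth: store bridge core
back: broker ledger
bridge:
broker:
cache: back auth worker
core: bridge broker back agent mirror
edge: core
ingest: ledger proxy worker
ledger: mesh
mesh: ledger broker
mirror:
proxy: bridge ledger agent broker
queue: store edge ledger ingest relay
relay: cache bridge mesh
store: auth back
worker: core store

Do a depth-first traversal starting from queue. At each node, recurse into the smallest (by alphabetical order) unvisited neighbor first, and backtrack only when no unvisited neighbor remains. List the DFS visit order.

queue → edge → core → agent → bridge → broker → back → ledger → mesh → mirror → ingest → proxy → worker → store → auth → relay → cache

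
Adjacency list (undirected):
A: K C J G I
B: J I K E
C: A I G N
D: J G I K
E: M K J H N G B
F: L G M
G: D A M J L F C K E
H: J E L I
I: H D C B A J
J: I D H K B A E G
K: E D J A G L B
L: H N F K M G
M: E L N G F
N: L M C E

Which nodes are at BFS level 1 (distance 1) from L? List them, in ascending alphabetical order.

F, G, H, K, M, N

Level 0: L
Level 1: F, G, H, K, M, N
Level 2: A, B, C, D, E, I, J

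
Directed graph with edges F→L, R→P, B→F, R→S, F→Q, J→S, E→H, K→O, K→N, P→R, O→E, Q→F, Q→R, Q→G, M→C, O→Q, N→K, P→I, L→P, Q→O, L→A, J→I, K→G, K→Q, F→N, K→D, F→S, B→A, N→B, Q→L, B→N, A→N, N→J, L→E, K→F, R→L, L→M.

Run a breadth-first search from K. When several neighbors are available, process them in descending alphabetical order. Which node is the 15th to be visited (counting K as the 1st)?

Visit K; enqueue Q, O, N, G, F, D → queue [Q, O, N, G, F, D]
Visit Q; enqueue R, L → queue [O, N, G, F, D, R, L]
Visit O; enqueue E → queue [N, G, F, D, R, L, E]
Visit N; enqueue J, B → queue [G, F, D, R, L, E, J, B]
Visit G → queue [F, D, R, L, E, J, B]
Visit F; enqueue S → queue [D, R, L, E, J, B, S]
Visit D → queue [R, L, E, J, B, S]
Visit R; enqueue P → queue [L, E, J, B, S, P]
Visit L; enqueue M, A → queue [E, J, B, S, P, M, A]
Visit E; enqueue H → queue [J, B, S, P, M, A, H]
Visit J; enqueue I → queue [B, S, P, M, A, H, I]
Visit B → queue [S, P, M, A, H, I]
Visit S → queue [P, M, A, H, I]
Visit P → queue [M, A, H, I]
Visit M; enqueue C → queue [A, H, I, C]
Visit A → queue [H, I, C]
Visit H → queue [I, C]
Visit I → queue [C]
Visit C → queue []

Visit order: K, Q, O, N, G, F, D, R, L, E, J, B, S, P, M, A, H, I, C

M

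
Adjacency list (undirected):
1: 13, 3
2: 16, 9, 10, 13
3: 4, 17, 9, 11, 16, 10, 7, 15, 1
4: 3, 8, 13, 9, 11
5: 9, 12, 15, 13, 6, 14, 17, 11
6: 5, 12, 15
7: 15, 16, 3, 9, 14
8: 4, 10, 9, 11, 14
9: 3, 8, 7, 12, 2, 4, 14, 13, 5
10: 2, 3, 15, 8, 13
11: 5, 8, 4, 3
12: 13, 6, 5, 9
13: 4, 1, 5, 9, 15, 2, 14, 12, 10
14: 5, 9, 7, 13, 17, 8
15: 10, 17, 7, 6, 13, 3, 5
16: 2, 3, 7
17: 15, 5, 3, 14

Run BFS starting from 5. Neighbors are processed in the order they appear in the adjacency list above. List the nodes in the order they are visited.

5, 9, 12, 15, 13, 6, 14, 17, 11, 3, 8, 7, 2, 4, 10, 1, 16

Visit 5; enqueue 9, 12, 15, 13, 6, 14, 17, 11 → queue [9, 12, 15, 13, 6, 14, 17, 11]
Visit 9; enqueue 3, 8, 7, 2, 4 → queue [12, 15, 13, 6, 14, 17, 11, 3, 8, 7, 2, 4]
Visit 12 → queue [15, 13, 6, 14, 17, 11, 3, 8, 7, 2, 4]
Visit 15; enqueue 10 → queue [13, 6, 14, 17, 11, 3, 8, 7, 2, 4, 10]
Visit 13; enqueue 1 → queue [6, 14, 17, 11, 3, 8, 7, 2, 4, 10, 1]
Visit 6 → queue [14, 17, 11, 3, 8, 7, 2, 4, 10, 1]
Visit 14 → queue [17, 11, 3, 8, 7, 2, 4, 10, 1]
Visit 17 → queue [11, 3, 8, 7, 2, 4, 10, 1]
Visit 11 → queue [3, 8, 7, 2, 4, 10, 1]
Visit 3; enqueue 16 → queue [8, 7, 2, 4, 10, 1, 16]
Visit 8 → queue [7, 2, 4, 10, 1, 16]
Visit 7 → queue [2, 4, 10, 1, 16]
Visit 2 → queue [4, 10, 1, 16]
Visit 4 → queue [10, 1, 16]
Visit 10 → queue [1, 16]
Visit 1 → queue [16]
Visit 16 → queue []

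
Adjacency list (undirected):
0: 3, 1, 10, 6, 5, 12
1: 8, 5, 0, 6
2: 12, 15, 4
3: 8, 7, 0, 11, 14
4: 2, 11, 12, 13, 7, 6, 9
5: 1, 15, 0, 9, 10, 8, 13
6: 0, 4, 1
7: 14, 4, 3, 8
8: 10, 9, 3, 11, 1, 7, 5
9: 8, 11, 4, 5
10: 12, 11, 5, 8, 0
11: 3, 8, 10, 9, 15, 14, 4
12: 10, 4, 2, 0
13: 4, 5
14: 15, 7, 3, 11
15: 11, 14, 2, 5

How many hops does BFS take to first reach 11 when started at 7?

Level 0: 7
Level 1: 3, 4, 8, 14
Level 2: 0, 1, 2, 5, 6, 9, 10, 11, 12, 13, 15
11 first appears at level 2.

2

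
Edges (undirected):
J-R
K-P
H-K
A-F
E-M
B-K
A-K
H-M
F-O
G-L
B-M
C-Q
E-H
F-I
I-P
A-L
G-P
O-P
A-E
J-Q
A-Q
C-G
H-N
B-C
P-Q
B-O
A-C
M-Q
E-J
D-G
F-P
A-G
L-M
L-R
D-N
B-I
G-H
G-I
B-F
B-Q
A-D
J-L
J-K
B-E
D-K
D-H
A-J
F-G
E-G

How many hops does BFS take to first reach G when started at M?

2

Level 0: M
Level 1: B, E, H, L, Q
Level 2: A, C, D, F, G, I, J, K, N, O, P, R
G first appears at level 2.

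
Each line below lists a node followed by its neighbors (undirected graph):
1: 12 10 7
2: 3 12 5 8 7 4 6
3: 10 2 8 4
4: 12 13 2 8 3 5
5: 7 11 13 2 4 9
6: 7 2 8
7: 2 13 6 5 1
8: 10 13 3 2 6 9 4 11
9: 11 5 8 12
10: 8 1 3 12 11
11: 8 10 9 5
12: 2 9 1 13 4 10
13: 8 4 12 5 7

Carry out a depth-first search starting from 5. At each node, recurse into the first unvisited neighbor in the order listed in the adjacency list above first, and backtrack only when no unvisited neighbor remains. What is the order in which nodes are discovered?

5 7 2 3 10 8 13 4 12 9 11 1 6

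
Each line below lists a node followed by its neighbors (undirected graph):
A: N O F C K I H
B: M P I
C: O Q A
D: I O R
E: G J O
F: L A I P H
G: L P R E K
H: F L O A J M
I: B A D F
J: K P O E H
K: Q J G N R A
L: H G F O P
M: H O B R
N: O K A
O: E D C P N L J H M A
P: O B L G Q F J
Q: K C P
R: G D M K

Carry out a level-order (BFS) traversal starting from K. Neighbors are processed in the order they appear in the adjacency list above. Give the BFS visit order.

Visit K; enqueue Q, J, G, N, R, A → queue [Q, J, G, N, R, A]
Visit Q; enqueue C, P → queue [J, G, N, R, A, C, P]
Visit J; enqueue O, E, H → queue [G, N, R, A, C, P, O, E, H]
Visit G; enqueue L → queue [N, R, A, C, P, O, E, H, L]
Visit N → queue [R, A, C, P, O, E, H, L]
Visit R; enqueue D, M → queue [A, C, P, O, E, H, L, D, M]
Visit A; enqueue F, I → queue [C, P, O, E, H, L, D, M, F, I]
Visit C → queue [P, O, E, H, L, D, M, F, I]
Visit P; enqueue B → queue [O, E, H, L, D, M, F, I, B]
Visit O → queue [E, H, L, D, M, F, I, B]
Visit E → queue [H, L, D, M, F, I, B]
Visit H → queue [L, D, M, F, I, B]
Visit L → queue [D, M, F, I, B]
Visit D → queue [M, F, I, B]
Visit M → queue [F, I, B]
Visit F → queue [I, B]
Visit I → queue [B]
Visit B → queue []

K → Q → J → G → N → R → A → C → P → O → E → H → L → D → M → F → I → B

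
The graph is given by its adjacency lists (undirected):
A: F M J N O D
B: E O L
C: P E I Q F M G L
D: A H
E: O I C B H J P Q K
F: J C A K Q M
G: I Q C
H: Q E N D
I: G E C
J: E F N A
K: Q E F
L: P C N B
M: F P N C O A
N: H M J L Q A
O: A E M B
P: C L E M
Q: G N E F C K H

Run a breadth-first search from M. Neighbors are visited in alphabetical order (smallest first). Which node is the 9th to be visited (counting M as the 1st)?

J

Visit M; enqueue A, C, F, N, O, P → queue [A, C, F, N, O, P]
Visit A; enqueue D, J → queue [C, F, N, O, P, D, J]
Visit C; enqueue E, G, I, L, Q → queue [F, N, O, P, D, J, E, G, I, L, Q]
Visit F; enqueue K → queue [N, O, P, D, J, E, G, I, L, Q, K]
Visit N; enqueue H → queue [O, P, D, J, E, G, I, L, Q, K, H]
Visit O; enqueue B → queue [P, D, J, E, G, I, L, Q, K, H, B]
Visit P → queue [D, J, E, G, I, L, Q, K, H, B]
Visit D → queue [J, E, G, I, L, Q, K, H, B]
Visit J → queue [E, G, I, L, Q, K, H, B]
Visit E → queue [G, I, L, Q, K, H, B]
Visit G → queue [I, L, Q, K, H, B]
Visit I → queue [L, Q, K, H, B]
Visit L → queue [Q, K, H, B]
Visit Q → queue [K, H, B]
Visit K → queue [H, B]
Visit H → queue [B]
Visit B → queue []

Visit order: M, A, C, F, N, O, P, D, J, E, G, I, L, Q, K, H, B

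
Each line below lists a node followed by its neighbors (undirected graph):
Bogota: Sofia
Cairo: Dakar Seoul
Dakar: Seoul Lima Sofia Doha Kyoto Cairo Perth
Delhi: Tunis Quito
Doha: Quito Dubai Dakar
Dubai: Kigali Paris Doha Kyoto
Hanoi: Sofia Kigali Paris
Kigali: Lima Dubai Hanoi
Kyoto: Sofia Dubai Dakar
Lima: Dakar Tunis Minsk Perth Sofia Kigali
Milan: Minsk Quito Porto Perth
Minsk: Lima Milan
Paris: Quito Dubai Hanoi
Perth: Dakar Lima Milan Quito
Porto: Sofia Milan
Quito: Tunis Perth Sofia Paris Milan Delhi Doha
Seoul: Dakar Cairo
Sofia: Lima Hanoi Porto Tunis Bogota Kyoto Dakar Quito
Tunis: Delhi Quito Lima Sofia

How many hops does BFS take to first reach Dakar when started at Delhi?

3

Level 0: Delhi
Level 1: Quito, Tunis
Level 2: Doha, Lima, Milan, Paris, Perth, Sofia
Level 3: Bogota, Dakar, Dubai, Hanoi, Kigali, Kyoto, Minsk, Porto
Level 4: Cairo, Seoul
Dakar first appears at level 3.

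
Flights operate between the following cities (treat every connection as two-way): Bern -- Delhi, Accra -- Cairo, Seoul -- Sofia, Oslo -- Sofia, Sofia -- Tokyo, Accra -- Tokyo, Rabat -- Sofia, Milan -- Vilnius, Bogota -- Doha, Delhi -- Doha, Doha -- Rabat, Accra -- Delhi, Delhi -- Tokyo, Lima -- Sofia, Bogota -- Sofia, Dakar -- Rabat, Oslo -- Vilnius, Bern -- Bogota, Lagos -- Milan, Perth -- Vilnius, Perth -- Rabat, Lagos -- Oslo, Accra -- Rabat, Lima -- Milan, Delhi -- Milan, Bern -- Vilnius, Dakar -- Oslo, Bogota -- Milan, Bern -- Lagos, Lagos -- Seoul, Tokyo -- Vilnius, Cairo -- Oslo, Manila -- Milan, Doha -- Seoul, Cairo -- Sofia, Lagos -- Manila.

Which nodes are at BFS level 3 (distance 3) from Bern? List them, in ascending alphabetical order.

Cairo, Dakar, Lima, Rabat

Level 0: Bern
Level 1: Bogota, Delhi, Lagos, Vilnius
Level 2: Accra, Doha, Manila, Milan, Oslo, Perth, Seoul, Sofia, Tokyo
Level 3: Cairo, Dakar, Lima, Rabat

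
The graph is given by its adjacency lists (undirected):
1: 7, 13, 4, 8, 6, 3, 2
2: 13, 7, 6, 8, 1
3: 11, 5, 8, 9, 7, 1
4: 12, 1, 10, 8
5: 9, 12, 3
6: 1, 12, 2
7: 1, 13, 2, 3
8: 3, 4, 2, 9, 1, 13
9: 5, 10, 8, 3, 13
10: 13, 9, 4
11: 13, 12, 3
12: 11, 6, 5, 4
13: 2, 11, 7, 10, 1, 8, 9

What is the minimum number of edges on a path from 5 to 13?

2

Level 0: 5
Level 1: 3, 9, 12
Level 2: 1, 4, 6, 7, 8, 10, 11, 13
Level 3: 2
13 first appears at level 2.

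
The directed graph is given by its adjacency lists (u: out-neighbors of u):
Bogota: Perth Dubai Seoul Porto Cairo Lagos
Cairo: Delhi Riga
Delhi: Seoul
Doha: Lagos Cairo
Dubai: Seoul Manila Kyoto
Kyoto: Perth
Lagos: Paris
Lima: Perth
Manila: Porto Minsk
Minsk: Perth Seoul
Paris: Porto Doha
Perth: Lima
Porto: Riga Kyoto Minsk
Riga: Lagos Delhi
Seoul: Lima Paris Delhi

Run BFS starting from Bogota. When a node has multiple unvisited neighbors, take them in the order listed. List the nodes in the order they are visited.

Bogota, Perth, Dubai, Seoul, Porto, Cairo, Lagos, Lima, Manila, Kyoto, Paris, Delhi, Riga, Minsk, Doha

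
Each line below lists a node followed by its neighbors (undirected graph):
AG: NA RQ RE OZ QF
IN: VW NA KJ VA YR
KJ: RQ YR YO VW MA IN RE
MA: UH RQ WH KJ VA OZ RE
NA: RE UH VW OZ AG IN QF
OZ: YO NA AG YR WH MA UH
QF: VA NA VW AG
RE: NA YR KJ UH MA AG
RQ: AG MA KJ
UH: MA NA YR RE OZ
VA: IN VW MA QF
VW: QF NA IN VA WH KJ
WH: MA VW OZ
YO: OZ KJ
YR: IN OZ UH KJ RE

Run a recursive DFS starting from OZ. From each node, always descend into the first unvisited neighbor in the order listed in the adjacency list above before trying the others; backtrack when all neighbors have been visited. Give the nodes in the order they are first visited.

OZ -> YO -> KJ -> RQ -> AG -> NA -> RE -> YR -> IN -> VW -> QF -> VA -> MA -> UH -> WH

Visit OZ
OZ → YO
YO → KJ
KJ → RQ
RQ → AG
AG → NA
NA → RE
RE → YR
YR → IN
IN → VW
VW → QF
QF → VA
VA → MA
MA → UH
MA → WH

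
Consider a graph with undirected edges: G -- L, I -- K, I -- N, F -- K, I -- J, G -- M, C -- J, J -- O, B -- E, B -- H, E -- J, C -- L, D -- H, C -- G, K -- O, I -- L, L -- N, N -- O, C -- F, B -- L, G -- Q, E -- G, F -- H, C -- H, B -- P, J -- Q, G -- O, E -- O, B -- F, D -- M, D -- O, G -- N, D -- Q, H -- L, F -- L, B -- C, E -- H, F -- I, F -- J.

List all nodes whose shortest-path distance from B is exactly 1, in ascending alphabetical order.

C, E, F, H, L, P

Level 0: B
Level 1: C, E, F, H, L, P
Level 2: D, G, I, J, K, N, O
Level 3: M, Q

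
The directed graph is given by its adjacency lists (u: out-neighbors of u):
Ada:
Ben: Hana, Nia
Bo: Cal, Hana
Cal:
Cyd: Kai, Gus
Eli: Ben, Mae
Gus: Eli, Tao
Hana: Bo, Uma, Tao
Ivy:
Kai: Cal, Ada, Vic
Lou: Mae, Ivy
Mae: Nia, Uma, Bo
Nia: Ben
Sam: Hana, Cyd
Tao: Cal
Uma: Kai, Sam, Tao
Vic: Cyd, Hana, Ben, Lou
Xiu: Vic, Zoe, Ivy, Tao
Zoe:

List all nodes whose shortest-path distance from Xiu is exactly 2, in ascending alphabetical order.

Ben, Cal, Cyd, Hana, Lou

Level 0: Xiu
Level 1: Ivy, Tao, Vic, Zoe
Level 2: Ben, Cal, Cyd, Hana, Lou
Level 3: Bo, Gus, Kai, Mae, Nia, Uma
Level 4: Ada, Eli, Sam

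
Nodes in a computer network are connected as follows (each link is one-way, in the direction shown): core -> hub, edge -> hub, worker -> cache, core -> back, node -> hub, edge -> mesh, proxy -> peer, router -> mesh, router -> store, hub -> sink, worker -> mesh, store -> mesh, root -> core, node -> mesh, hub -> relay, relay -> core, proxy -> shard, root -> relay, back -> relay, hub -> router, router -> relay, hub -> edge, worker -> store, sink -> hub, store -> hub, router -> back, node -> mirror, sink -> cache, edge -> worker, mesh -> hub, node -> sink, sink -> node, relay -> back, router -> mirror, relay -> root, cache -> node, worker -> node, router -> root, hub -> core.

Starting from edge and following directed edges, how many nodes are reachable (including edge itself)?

14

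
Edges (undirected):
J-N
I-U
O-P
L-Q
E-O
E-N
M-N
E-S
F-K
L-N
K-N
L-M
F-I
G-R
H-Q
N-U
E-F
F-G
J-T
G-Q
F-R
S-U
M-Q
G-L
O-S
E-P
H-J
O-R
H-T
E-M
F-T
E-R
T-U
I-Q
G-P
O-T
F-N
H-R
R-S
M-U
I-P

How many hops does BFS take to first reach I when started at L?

Level 0: L
Level 1: G, M, N, Q
Level 2: E, F, H, I, J, K, P, R, U
Level 3: O, S, T
I first appears at level 2.

2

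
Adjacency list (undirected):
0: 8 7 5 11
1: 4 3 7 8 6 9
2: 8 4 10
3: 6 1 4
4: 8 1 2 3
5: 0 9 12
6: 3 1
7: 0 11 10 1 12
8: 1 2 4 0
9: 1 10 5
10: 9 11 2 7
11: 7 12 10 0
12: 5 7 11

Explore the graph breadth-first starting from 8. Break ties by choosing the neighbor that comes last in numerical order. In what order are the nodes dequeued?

8, 4, 2, 1, 0, 3, 10, 9, 7, 6, 11, 5, 12

Visit 8; enqueue 4, 2, 1, 0 → queue [4, 2, 1, 0]
Visit 4; enqueue 3 → queue [2, 1, 0, 3]
Visit 2; enqueue 10 → queue [1, 0, 3, 10]
Visit 1; enqueue 9, 7, 6 → queue [0, 3, 10, 9, 7, 6]
Visit 0; enqueue 11, 5 → queue [3, 10, 9, 7, 6, 11, 5]
Visit 3 → queue [10, 9, 7, 6, 11, 5]
Visit 10 → queue [9, 7, 6, 11, 5]
Visit 9 → queue [7, 6, 11, 5]
Visit 7; enqueue 12 → queue [6, 11, 5, 12]
Visit 6 → queue [11, 5, 12]
Visit 11 → queue [5, 12]
Visit 5 → queue [12]
Visit 12 → queue []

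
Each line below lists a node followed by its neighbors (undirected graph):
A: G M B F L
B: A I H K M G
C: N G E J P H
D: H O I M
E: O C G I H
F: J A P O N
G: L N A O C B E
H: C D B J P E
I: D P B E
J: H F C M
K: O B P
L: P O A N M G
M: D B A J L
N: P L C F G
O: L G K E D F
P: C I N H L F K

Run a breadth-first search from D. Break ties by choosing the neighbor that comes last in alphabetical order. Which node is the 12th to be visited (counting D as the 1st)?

B

Visit D; enqueue O, M, I, H → queue [O, M, I, H]
Visit O; enqueue L, K, G, F, E → queue [M, I, H, L, K, G, F, E]
Visit M; enqueue J, B, A → queue [I, H, L, K, G, F, E, J, B, A]
Visit I; enqueue P → queue [H, L, K, G, F, E, J, B, A, P]
Visit H; enqueue C → queue [L, K, G, F, E, J, B, A, P, C]
Visit L; enqueue N → queue [K, G, F, E, J, B, A, P, C, N]
Visit K → queue [G, F, E, J, B, A, P, C, N]
Visit G → queue [F, E, J, B, A, P, C, N]
Visit F → queue [E, J, B, A, P, C, N]
Visit E → queue [J, B, A, P, C, N]
Visit J → queue [B, A, P, C, N]
Visit B → queue [A, P, C, N]
Visit A → queue [P, C, N]
Visit P → queue [C, N]
Visit C → queue [N]
Visit N → queue []

Visit order: D, O, M, I, H, L, K, G, F, E, J, B, A, P, C, N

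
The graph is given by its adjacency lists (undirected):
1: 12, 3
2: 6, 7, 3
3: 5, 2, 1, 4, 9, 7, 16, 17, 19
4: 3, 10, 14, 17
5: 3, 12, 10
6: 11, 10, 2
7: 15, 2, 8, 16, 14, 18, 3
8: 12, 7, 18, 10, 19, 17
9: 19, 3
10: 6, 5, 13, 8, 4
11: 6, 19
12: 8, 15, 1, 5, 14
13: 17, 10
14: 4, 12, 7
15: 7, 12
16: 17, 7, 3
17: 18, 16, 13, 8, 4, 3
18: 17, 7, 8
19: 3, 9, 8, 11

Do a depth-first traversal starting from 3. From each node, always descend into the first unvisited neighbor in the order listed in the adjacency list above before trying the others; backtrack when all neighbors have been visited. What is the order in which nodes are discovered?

3 → 5 → 12 → 8 → 7 → 15 → 2 → 6 → 11 → 19 → 9 → 10 → 13 → 17 → 18 → 16 → 4 → 14 → 1

Visit 3
3 → 5
5 → 12
12 → 8
8 → 7
7 → 15
7 → 2
2 → 6
6 → 11
11 → 19
19 → 9
6 → 10
10 → 13
13 → 17
17 → 18
17 → 16
17 → 4
4 → 14
12 → 1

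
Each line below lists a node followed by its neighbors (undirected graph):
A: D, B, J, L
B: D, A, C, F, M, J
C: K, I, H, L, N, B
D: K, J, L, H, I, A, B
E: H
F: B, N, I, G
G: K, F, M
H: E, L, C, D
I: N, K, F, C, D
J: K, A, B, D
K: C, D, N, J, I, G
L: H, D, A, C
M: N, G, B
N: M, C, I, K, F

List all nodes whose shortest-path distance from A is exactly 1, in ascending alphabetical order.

Level 0: A
Level 1: B, D, J, L
Level 2: C, F, H, I, K, M
Level 3: E, G, N

B, D, J, L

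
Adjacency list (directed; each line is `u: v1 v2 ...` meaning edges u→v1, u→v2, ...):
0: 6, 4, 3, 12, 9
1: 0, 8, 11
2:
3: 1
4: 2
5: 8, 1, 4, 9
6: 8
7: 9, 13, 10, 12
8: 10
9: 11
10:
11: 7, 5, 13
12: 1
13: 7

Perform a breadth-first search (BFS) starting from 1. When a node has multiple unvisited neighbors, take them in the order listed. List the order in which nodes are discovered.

Visit 1; enqueue 0, 8, 11 → queue [0, 8, 11]
Visit 0; enqueue 6, 4, 3, 12, 9 → queue [8, 11, 6, 4, 3, 12, 9]
Visit 8; enqueue 10 → queue [11, 6, 4, 3, 12, 9, 10]
Visit 11; enqueue 7, 5, 13 → queue [6, 4, 3, 12, 9, 10, 7, 5, 13]
Visit 6 → queue [4, 3, 12, 9, 10, 7, 5, 13]
Visit 4; enqueue 2 → queue [3, 12, 9, 10, 7, 5, 13, 2]
Visit 3 → queue [12, 9, 10, 7, 5, 13, 2]
Visit 12 → queue [9, 10, 7, 5, 13, 2]
Visit 9 → queue [10, 7, 5, 13, 2]
Visit 10 → queue [7, 5, 13, 2]
Visit 7 → queue [5, 13, 2]
Visit 5 → queue [13, 2]
Visit 13 → queue [2]
Visit 2 → queue []

1 → 0 → 8 → 11 → 6 → 4 → 3 → 12 → 9 → 10 → 7 → 5 → 13 → 2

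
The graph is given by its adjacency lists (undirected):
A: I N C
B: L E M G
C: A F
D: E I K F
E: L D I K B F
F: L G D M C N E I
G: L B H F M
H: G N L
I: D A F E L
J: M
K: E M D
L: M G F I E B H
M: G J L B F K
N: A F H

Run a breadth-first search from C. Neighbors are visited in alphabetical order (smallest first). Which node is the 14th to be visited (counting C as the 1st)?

J

Visit C; enqueue A, F → queue [A, F]
Visit A; enqueue I, N → queue [F, I, N]
Visit F; enqueue D, E, G, L, M → queue [I, N, D, E, G, L, M]
Visit I → queue [N, D, E, G, L, M]
Visit N; enqueue H → queue [D, E, G, L, M, H]
Visit D; enqueue K → queue [E, G, L, M, H, K]
Visit E; enqueue B → queue [G, L, M, H, K, B]
Visit G → queue [L, M, H, K, B]
Visit L → queue [M, H, K, B]
Visit M; enqueue J → queue [H, K, B, J]
Visit H → queue [K, B, J]
Visit K → queue [B, J]
Visit B → queue [J]
Visit J → queue []

Visit order: C, A, F, I, N, D, E, G, L, M, H, K, B, J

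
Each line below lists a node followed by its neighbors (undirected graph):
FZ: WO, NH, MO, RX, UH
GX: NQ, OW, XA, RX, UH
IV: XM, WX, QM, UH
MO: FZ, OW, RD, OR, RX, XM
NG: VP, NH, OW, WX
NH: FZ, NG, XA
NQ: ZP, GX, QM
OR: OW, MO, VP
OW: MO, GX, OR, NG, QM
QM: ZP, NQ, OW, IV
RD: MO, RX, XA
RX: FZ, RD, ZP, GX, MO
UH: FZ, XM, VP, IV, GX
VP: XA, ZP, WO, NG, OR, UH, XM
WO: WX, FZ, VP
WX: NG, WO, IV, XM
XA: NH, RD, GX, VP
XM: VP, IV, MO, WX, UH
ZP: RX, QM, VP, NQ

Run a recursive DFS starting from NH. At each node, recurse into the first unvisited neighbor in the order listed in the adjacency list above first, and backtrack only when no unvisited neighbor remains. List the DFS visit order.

NH, FZ, WO, WX, NG, VP, XA, RD, MO, OW, GX, NQ, ZP, RX, QM, IV, XM, UH, OR

Visit NH
NH → FZ
FZ → WO
WO → WX
WX → NG
NG → VP
VP → XA
XA → RD
RD → MO
MO → OW
OW → GX
GX → NQ
NQ → ZP
ZP → RX
ZP → QM
QM → IV
IV → XM
XM → UH
OW → OR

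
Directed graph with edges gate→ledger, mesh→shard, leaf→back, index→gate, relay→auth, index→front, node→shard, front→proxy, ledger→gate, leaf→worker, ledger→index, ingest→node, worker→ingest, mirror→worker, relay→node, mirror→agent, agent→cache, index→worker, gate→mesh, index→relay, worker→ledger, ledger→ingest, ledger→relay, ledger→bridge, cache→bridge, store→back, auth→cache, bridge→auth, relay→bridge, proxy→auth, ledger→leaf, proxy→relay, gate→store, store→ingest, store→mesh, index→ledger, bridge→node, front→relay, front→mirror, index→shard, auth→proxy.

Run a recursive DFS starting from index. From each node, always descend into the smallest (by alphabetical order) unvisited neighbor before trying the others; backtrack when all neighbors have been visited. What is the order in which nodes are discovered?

Visit index
index → front
front → mirror
mirror → agent
agent → cache
cache → bridge
bridge → auth
auth → proxy
proxy → relay
relay → node
node → shard
mirror → worker
worker → ingest
worker → ledger
ledger → gate
gate → mesh
gate → store
store → back
ledger → leaf

index, front, mirror, agent, cache, bridge, auth, proxy, relay, node, shard, worker, ingest, ledger, gate, mesh, store, back, leaf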